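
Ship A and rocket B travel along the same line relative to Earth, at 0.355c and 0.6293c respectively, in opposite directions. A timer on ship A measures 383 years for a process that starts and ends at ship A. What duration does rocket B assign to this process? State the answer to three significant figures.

645 years

Speed of ship A in rocket B's frame: u = (v_A + v_B)/(1 + v_A v_B/c²) = (0.355 + 0.6293)/(1 + 0.355×0.6293) = 0.9843/1.2234015 = 0.80456; |u| = 0.80456c.
At |u| = 0.80456c, γ = (1 − 0.647317)^(−1/2) = 1.6839.
Ship A's interval is proper; time dilation gives Δt_B = γΔτ = 1.6839 × 383 years = 645 years.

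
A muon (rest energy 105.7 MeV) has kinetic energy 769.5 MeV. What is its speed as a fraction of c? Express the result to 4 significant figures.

γ = 1 + K/(mc²) = 1 + 769.5/105.7 = 8.28.
β = √(1 − 1/γ²) = √(1 − 0.0145861) = √0.9854139 = 0.9927.

0.9927c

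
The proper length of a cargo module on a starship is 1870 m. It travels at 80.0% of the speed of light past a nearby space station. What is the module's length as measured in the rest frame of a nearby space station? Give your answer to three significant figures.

1120 m

With β = 0.8, γ = 1/√(1 − 0.8²) = 1/√0.36 = 1.6667.
Along the direction of motion the measured length is L₀/γ = 1870/1.6667 = 1120 m.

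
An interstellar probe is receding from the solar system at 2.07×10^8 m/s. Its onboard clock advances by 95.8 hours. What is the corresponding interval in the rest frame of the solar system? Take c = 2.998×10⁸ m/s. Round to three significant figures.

132 hours

β = v/c = (2.07×10^8 m/s)/(2.998×10⁸ m/s) = 0.69046.
β² = 0.4767350116, so γ = 1/√0.5232649884 = 1.3824.
The onboard clock measures proper time, so the interval in the rest frame of the solar system is dilated: Δt = γ·Δτ = 1.3824 × 95.8 hours = 132 hours.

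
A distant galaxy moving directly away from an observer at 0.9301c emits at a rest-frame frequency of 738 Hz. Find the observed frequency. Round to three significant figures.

140 Hz

Relativistic Doppler (source moving away): f_obs = f_src · √((1−β)/(1+β)).
With β = 0.9301: factor = √(0.0699/1.9301) = 0.1903.
f_obs = 738 × 0.1903 = 140 Hz.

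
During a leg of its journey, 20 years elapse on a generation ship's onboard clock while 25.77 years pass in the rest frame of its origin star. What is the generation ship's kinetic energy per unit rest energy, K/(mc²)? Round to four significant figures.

From Δt = γΔτ: γ = 25.77/20 = 1.2885.
Since K = (γ−1)mc², K/(mc²) = 1.2885 − 1 = 0.2885.

0.2885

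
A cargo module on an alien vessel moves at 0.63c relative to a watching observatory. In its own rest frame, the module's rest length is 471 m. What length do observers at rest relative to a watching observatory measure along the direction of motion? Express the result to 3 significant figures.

366 m

β² = 0.3969, so γ = 1/√0.6031 = 1.2877.
Along the direction of motion the measured length is L₀/γ = 471/1.2877 = 366 m.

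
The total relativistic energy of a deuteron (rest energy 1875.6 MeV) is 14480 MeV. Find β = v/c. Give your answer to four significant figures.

0.9916

Total energy E = γmc² gives γ = 14480/1875.6 = 7.7202.
Hence β = √(1 − 1/γ²) = √(1 − 0.0167781) = √0.9832219 = 0.9916.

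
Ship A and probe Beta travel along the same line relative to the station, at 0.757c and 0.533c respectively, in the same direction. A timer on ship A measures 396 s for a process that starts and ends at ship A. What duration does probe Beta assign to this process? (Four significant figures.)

The velocity of ship A relative to probe Beta is (0.757 − 0.533)c / (1 − 0.757×0.533) = 0.37551c; relative speed 0.37551c.
γ for this relative speed: γ = 1/√(1 − 0.141008) = 1.079.
Ship A's interval is proper; time dilation gives Δt_B = γΔτ = 1.079 × 396 s = 427.3 s.

427.3 s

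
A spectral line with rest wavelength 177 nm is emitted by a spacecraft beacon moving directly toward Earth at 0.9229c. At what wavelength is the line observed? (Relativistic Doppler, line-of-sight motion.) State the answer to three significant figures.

35.4 nm

Relativistic Doppler for wavelength: λ_obs = λ_src · √((1−β)/(1+β)).
With β = 0.9229: factor = √(0.0771/1.9229) = 0.20024.
λ_obs = 177 × 0.20024 = 35.4 nm.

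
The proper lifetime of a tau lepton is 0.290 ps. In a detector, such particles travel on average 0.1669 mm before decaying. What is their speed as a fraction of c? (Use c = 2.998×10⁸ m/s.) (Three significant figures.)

Let x = d/(cτ) = 1.669×10^-4 m / (2.998×10⁸ m/s × 2.900×10^-13 s) = 1.9197. Since d = βγcτ, x = βγ = β/√(1−β²).
Solving: β² = x²/(1+x²) = 3.68525/4.68525 = 0.786564, so β = 0.887.

0.887c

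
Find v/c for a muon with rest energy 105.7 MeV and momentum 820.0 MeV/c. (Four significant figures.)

0.9918

pc/(mc²) = 820.0/105.7 = 7.7578 = βγ = β/√(1−β²).
So β² = x²/(1 + x²) with x = 7.7578: x² = 60.1835, β² = 60.1835/61.1835 = 0.983656, β = 0.9918.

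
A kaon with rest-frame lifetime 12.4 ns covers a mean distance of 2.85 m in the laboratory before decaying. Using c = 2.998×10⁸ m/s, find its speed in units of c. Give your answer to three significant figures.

Lab distance = (lab lifetime)·v = γτ·βc, so βγ = d/(cτ) = 2.850/(2.998×10⁸ × 1.240×10^-8) = 0.76664.
With βγ = 0.76664: γ² = 1 + (βγ)² = 1.587737, and β = (βγ)/γ = 0.76664/1.26005 = 0.608.

0.608c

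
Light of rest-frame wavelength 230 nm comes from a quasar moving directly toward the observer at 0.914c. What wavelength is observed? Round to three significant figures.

Relativistic Doppler for wavelength: λ_obs = λ_src · √((1−β)/(1+β)).
With β = 0.914: factor = √(0.086/1.914) = 0.21197.
λ_obs = 230 × 0.21197 = 48.8 nm.

48.8 nm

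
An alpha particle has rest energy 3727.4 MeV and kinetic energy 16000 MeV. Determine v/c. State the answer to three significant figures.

0.982

K = (γ−1)mc², so γ = 1 + 16000/3727.4 = 5.2925.
Then v/c = √(1 − γ⁻²) = √(1 − 0.0357008) = √0.9642992 = 0.982.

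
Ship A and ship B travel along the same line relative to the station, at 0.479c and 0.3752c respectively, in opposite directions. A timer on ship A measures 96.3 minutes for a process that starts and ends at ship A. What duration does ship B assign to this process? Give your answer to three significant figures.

Transform ship A's velocity into ship B's frame: (0.479 + 0.3752)/(1 + 0.479·0.3752) = 0.8542/1.1797208, so the relative speed is 0.72407c.
At |u| = 0.72407c, γ = (1 − 0.524277)^(−1/2) = 1.4498.
The clock on ship A records proper time, so ship B measures Δt = γΔτ = 1.4498 × 96.3 = 140 minutes.

140 minutes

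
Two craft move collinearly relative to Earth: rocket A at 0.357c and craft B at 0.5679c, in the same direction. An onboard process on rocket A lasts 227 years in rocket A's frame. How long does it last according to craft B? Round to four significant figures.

235.4 years

Transform rocket A's velocity into craft B's frame: (0.357 − 0.5679)/(1 − 0.357·0.5679) = −0.2109/0.7972597, so the relative speed is 0.26453c.
At |u| = 0.26453c, γ = (1 − 0.0699761)^(−1/2) = 1.0369.
Rocket A's interval is proper; time dilation gives Δt_B = γΔτ = 1.0369 × 227 years = 235.4 years.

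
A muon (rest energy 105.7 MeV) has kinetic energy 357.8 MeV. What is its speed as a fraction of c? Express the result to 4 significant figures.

0.9737c

K = (γ−1)mc², so γ = 1 + 357.8/105.7 = 4.3851.
Then v/c = √(1 − γ⁻²) = √(1 − 0.0520045) = √0.9479955 = 0.9737.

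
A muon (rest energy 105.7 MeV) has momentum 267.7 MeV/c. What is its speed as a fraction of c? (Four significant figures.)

0.9301c

βγ = pc/(mc²) = 267.7/105.7 = 2.5326.
Since γ² = 1 + (βγ)² = 7.41406, γ = √7.41406 = 2.72288, and β = (βγ)/γ = 2.5326/2.72288 = 0.9301.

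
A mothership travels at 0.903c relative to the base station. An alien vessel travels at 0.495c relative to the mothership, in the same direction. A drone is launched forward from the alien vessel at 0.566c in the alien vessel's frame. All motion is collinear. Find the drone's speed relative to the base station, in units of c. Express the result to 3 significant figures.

Compose velocities in two stages. Stage 1 (into S'): u₁ = (0.566+0.495)/(1+0.566×0.495) = 0.8288.
Stage 2 (into S): u = (0.8288+0.903)/(1+0.8288×0.903) = 0.9905, so the speed is 0.991c.

0.991c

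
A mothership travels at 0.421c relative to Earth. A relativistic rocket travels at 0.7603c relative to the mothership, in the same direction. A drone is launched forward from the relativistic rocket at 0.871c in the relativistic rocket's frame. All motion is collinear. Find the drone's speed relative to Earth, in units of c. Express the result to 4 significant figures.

0.9924c

First combine the drone and relativistic rocket (S''→S'): u₁ = (0.871 + 0.7603)/(1 + 0.871×0.7603) = 1.6313/1.6622213 = 0.9814.
Then combine with the mothership (S'→S): u = (0.9814 + 0.421)/(1 + 0.9814×0.421) = 1.4024/1.4131694 = 0.99238.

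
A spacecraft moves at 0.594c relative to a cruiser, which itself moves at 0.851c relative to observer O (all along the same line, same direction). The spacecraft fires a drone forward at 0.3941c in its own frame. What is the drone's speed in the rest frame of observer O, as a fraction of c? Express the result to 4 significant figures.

0.9823c

Apply u = (u'+v)/(1+u'v) twice. Drone in the cruiser frame: (0.3941+0.594)/(1+0.3941·0.594) = 0.9881/1.2340954 = 0.80067c.
That velocity, transformed to the rest frame of observer O: (0.80067+0.851)/(1+0.80067·0.851) = 1.65167/1.68137017 = 0.98234c.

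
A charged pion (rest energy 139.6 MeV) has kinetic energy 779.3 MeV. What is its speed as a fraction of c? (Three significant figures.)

0.988c

K = (γ−1)mc², so γ = 1 + 779.3/139.6 = 6.5824.
Then v/c = √(1 − γ⁻²) = √(1 − 0.0230798) = √0.9769202 = 0.988.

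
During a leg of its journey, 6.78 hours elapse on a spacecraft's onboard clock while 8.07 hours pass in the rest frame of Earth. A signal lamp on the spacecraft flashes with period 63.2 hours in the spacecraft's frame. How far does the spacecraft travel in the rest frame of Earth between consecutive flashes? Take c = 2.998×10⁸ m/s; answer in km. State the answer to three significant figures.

4.40×10^10 km

The time-dilation ratio gives γ = 8.07/6.78 = 1.19027.
β = √(1 − 1/γ²) = 0.54236. Lab-frame period = γτ = 1.19027×63.2 hours = 75.225 hours. Distance = βc × γτ = 0.54236 × 2.998×10⁸ m/s × 270810 s = 4.4034×10^13 m = 4.40×10^10 km.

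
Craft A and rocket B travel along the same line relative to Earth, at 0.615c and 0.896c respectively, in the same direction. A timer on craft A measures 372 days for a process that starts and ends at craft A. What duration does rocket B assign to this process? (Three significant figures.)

Transform craft A's velocity into rocket B's frame: (0.615 − 0.896)/(1 − 0.615·0.896) = −0.281/0.44896, so the relative speed is 0.62589c.
At |u| = 0.62589c, γ = (1 − 0.391738)^(−1/2) = 1.2822.
The clock on craft A records proper time, so rocket B measures Δt = γΔτ = 1.2822 × 372 = 477 days.

477 days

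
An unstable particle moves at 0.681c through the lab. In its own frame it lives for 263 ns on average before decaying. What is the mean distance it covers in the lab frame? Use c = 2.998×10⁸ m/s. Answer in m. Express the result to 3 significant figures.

73.3 m

With β = 0.681, γ = 1/√(1 − 0.681²) = 1/√0.536239 = 1.3656.
Lab-frame lifetime: Δt = γτ = 1.3656 × 263 ns = 359.15 ns.
Distance: d = vΔt = 0.681 × 2.998×10⁸ m/s × 3.5915×10^-7 s = 73.3 m.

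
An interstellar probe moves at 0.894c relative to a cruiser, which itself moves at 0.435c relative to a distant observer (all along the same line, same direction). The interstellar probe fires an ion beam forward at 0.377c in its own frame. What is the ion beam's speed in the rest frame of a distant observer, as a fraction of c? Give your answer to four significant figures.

Compose velocities in two stages. Stage 1 (into S'): u₁ = (0.377+0.894)/(1+0.377×0.894) = 0.95061.
Stage 2 (into S): u = (0.95061+0.435)/(1+0.95061×0.435) = 0.98026, so the speed is 0.9803c.

0.9803c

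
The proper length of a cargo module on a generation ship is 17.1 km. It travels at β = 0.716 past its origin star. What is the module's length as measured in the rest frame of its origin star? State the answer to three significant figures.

11.9 km

With β = 0.716, γ = 1/√(1 − 0.716²) = 1/√0.487344 = 1.4325.
Length contraction: L = L₀/γ = 17.1/1.4325 = 11.9 km.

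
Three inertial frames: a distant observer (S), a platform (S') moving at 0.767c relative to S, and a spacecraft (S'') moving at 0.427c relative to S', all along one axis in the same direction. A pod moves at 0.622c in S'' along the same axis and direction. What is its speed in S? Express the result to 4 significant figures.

0.9756c

Compose velocities in two stages. Stage 1 (into S'): u₁ = (0.622+0.427)/(1+0.622×0.427) = 0.82886.
Stage 2 (into S): u = (0.82886+0.767)/(1+0.82886×0.767) = 0.97562, so the speed is 0.9756c.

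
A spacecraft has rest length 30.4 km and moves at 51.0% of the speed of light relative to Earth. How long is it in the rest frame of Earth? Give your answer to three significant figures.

26.1 km

With β = 0.51, γ = 1/√(1 − 0.51²) = 1/√0.7399 = 1.1626.
Along the direction of motion the measured length is L₀/γ = 30.4/1.1626 = 26.1 km.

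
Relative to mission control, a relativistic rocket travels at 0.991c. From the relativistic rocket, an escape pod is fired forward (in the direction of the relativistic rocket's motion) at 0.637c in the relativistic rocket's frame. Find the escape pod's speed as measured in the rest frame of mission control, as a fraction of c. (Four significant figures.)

0.9980c

In units of c, u = (u' + v)/(1 + u'v) with u' = 0.637 and v = 0.991.
Numerator: 0.637 + 0.991 = 1.628. Denominator: 1 + (0.637)(0.991) = 1.631267.
u = 1.628/1.631267 = 0.998, so the speed is 0.9980c.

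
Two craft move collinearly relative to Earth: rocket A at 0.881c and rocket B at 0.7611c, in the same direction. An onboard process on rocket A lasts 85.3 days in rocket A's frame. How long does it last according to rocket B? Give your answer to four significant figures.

91.58 days

The velocity of rocket A relative to rocket B is (0.881 − 0.7611)c / (1 − 0.881×0.7611) = 0.36392c; relative speed 0.36392c.
γ for this relative speed: γ = 1/√(1 − 0.132438) = 1.0736.
Rocket A's interval is proper; time dilation gives Δt_B = γΔτ = 1.0736 × 85.3 days = 91.58 days.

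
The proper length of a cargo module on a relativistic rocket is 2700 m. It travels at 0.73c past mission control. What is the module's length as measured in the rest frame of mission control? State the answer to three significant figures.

1850 m

β² = 0.5329, so γ = 1/√0.4671 = 1.4632.
Length contraction: L = L₀/γ = 2700/1.4632 = 1850 m.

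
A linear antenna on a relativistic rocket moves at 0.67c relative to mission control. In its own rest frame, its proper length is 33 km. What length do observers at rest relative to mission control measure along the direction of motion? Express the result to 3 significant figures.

With β = 0.67, γ = 1/√(1 − 0.67²) = 1/√0.5511 = 1.3471.
Along the direction of motion the measured length is L₀/γ = 33/1.3471 = 24.5 km.

24.5 km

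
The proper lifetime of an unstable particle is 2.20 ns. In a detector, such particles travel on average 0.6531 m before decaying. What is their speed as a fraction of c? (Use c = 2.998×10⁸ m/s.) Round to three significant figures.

0.704c

d = βγcτ ⇒ βγ = d/(cτ) = 0.6531 m / (0.65956 m) = 0.99021.
β = (βγ)/√(1+(βγ)²) = 0.99021/√1.980516 = 0.704.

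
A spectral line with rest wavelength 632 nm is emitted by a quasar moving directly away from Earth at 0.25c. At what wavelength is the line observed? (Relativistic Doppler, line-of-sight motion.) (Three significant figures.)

816 nm

Relativistic Doppler for wavelength: λ_obs = λ_src · √((1+β)/(1−β)).
With β = 0.25: factor = √(1.25/0.75) = 1.291.
λ_obs = 632 × 1.291 = 816 nm.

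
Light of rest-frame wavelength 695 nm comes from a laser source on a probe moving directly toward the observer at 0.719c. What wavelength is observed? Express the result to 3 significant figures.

Relativistic Doppler for wavelength: λ_obs = λ_src · √((1−β)/(1+β)).
With β = 0.719: factor = √(0.281/1.719) = 0.40431.
λ_obs = 695 × 0.40431 = 281 nm.

281 nm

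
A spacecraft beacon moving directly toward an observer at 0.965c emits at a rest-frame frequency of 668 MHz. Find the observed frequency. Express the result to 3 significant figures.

Relativistic Doppler (source moving toward): f_obs = f_src · √((1+β)/(1−β)).
With β = 0.965: factor = √(1.965/0.035) = 7.4929.
f_obs = 668 × 7.4929 = 5010 MHz.

5010 MHz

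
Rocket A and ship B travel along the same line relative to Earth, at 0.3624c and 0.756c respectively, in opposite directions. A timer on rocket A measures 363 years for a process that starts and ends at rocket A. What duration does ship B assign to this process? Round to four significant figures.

758.0 years

Speed of rocket A in ship B's frame: u = (v_A + v_B)/(1 + v_A v_B/c²) = (0.3624 + 0.756)/(1 + 0.3624×0.756) = 1.1184/1.2739744 = 0.87788; |u| = 0.87788c.
At |u| = 0.87788c, γ = (1 − 0.770673)^(−1/2) = 2.0882.
Rocket A's interval is proper; time dilation gives Δt_B = γΔτ = 2.0882 × 363 years = 758.0 years.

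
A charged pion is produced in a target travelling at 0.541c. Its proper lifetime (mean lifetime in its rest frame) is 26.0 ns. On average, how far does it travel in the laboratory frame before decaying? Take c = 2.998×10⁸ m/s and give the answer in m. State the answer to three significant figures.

5.01 m

With β = 0.541, γ = 1/√(1 − 0.541²) = 1/√0.707319 = 1.189.
Lab-frame lifetime: Δt = γτ = 1.189 × 26.0 ns = 30.914 ns.
Distance: d = vΔt = 0.541 × 2.998×10⁸ m/s × 3.0914×10^-8 s = 5.01 m.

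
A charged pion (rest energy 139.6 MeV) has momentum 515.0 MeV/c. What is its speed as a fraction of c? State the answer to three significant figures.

βγ = pc/(mc²) = 515.0/139.6 = 3.6891.
Since γ² = 1 + (βγ)² = 14.6095, γ = √14.6095 = 3.82224, and β = (βγ)/γ = 3.6891/3.82224 = 0.965.

0.965c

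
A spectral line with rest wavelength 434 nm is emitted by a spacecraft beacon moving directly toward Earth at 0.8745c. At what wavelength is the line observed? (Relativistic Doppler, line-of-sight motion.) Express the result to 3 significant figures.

Relativistic Doppler for wavelength: λ_obs = λ_src · √((1−β)/(1+β)).
With β = 0.8745: factor = √(0.1255/1.8745) = 0.25875.
λ_obs = 434 × 0.25875 = 112 nm.

112 nm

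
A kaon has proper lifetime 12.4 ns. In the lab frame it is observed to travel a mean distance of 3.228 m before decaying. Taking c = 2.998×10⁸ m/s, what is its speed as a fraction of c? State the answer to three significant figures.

0.656c

d = βγcτ ⇒ βγ = d/(cτ) = 3.228 m / (3.71752 m) = 0.86832.
β = (βγ)/√(1+(βγ)²) = 0.86832/√1.75398 = 0.656.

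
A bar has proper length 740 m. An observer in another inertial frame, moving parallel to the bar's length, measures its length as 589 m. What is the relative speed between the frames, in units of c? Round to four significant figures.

Length contraction gives γ = L₀/L = 740/589 = 1.2564.
β = √(1 − 1/γ²) = √0.366504 = 0.6054.

0.6054c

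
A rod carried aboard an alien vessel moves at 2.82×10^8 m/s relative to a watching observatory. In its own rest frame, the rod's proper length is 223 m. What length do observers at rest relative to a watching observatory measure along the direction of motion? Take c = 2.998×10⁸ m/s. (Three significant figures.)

75.7 m

β = v/c = (2.82×10^8 m/s)/(2.998×10⁸ m/s) = 0.940627.
Lorentz factor: γ = (1 − 0.8847792)^(−1/2) = 2.946.
Length contraction: L = L₀/γ = 223/2.946 = 75.7 m.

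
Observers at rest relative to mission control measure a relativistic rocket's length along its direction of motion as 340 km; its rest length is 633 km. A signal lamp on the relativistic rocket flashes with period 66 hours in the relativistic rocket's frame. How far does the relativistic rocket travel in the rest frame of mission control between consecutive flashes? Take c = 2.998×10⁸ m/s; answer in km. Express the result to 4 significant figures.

Length contraction gives γ = L₀/L = 633/340 = 1.86176.
β = √(1 − 1/γ²) = 0.8435. Lab-frame period = γτ = 1.86176×66 hours = 122.88 hours. Distance = βc × γτ = 0.8435 × 2.998×10⁸ m/s × 442368 s = 1.1187×10^14 m = 1.119×10^11 km.

1.119×10^11 km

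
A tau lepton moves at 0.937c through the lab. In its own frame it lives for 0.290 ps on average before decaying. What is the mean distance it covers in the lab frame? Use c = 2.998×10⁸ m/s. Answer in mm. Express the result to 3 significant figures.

0.233 mm

With β = 0.937, γ = 1/√(1 − 0.937²) = 1/√0.122031 = 2.8626.
Lab-frame lifetime: Δt = γτ = 2.8626 × 0.290 ps = 0.83015 ps.
Distance: d = vΔt = 0.937 × 2.998×10⁸ m/s × 8.3015×10^-13 s = 2.33×10^-4 m = 0.233 mm.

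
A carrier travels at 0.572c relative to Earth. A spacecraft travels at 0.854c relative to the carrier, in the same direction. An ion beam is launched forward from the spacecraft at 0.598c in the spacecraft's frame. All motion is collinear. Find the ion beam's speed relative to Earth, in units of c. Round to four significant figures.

0.9893c

Apply u = (u'+v)/(1+u'v) twice. Ion beam in the carrier frame: (0.598+0.854)/(1+0.598·0.854) = 1.452/1.510692 = 0.96115c.
That velocity, transformed to the rest frame of Earth: (0.96115+0.572)/(1+0.96115·0.572) = 1.53315/1.5497778 = 0.98927c.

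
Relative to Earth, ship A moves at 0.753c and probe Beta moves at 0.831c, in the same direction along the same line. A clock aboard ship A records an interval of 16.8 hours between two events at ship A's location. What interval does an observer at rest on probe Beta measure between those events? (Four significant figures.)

The velocity of ship A relative to probe Beta is (0.753 − 0.831)c / (1 − 0.753×0.831) = −0.20841c; relative speed 0.20841c.
At |u| = 0.20841c, γ = (1 − 0.0434347)^(−1/2) = 1.0225.
The clock on ship A records proper time, so probe Beta measures Δt = γΔτ = 1.0225 × 16.8 = 17.18 hours.

17.18 hours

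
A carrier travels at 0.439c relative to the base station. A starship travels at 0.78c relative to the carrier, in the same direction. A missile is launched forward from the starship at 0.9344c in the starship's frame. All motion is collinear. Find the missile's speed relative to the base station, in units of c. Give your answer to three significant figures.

Compose velocities in two stages. Stage 1 (into S'): u₁ = (0.9344+0.78)/(1+0.9344×0.78) = 0.99165.
Stage 2 (into S): u = (0.99165+0.439)/(1+0.99165×0.439) = 0.99674, so the speed is 0.997c.

0.997c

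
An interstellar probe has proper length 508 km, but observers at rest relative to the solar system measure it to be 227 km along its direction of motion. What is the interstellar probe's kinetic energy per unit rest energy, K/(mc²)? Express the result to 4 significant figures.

From L = L₀/γ: γ = 508/227 = 2.23789.
K/(mc²) = γ − 1 = 2.23789 − 1 = 1.238.

1.238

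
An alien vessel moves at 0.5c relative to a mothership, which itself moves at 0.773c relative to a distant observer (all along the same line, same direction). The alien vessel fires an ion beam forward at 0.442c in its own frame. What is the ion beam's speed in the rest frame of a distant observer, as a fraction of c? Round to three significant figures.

0.968c

Compose velocities in two stages. Stage 1 (into S'): u₁ = (0.442+0.5)/(1+0.442×0.5) = 0.7715.
Stage 2 (into S): u = (0.7715+0.773)/(1+0.7715×0.773) = 0.96751, so the speed is 0.968c.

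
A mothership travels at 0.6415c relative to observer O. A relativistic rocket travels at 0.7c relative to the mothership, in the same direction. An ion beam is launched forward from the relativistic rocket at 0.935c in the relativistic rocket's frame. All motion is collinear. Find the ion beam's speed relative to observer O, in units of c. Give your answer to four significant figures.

0.9974c

First combine the ion beam and relativistic rocket (S''→S'): u₁ = (0.935 + 0.7)/(1 + 0.935×0.7) = 1.635/1.6545 = 0.98821.
Then combine with the mothership (S'→S): u = (0.98821 + 0.6415)/(1 + 0.98821×0.6415) = 1.62971/1.633936715 = 0.99741.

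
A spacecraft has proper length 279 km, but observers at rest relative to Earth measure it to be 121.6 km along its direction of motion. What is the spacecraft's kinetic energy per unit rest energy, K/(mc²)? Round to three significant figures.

1.29

γ = L₀/L = 279/121.6 = 2.29441.
K/(mc²) = γ − 1 = 2.29441 − 1 = 1.29.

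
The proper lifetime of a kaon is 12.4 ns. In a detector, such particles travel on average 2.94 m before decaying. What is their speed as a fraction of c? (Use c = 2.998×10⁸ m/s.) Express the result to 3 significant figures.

0.620c

Lab distance = (lab lifetime)·v = γτ·βc, so βγ = d/(cτ) = 2.940/(2.998×10⁸ × 1.240×10^-8) = 0.79085.
With βγ = 0.79085: γ² = 1 + (βγ)² = 1.625444, and β = (βγ)/γ = 0.79085/1.27493 = 0.620.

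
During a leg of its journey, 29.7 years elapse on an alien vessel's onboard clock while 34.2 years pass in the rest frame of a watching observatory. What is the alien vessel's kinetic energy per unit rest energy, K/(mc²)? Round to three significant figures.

γ = Δt/Δτ = 34.2/29.7 = 1.15152.
Since K = (γ−1)mc², K/(mc²) = 1.15152 − 1 = 0.152.

0.152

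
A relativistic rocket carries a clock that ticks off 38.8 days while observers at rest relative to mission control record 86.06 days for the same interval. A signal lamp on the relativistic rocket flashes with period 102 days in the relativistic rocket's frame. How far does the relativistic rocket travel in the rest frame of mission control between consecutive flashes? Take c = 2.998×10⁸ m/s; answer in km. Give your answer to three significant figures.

5.23×10^12 km

The time-dilation ratio gives γ = 86.06/38.8 = 2.21804.
β = √(1 − 1/γ²) = 0.8926. Lab-frame period = γτ = 2.21804×102 days = 226.24 days. Distance = βc × γτ = 0.8926 × 2.998×10⁸ m/s × 19547136 s = 5.2308×10^15 m = 5.23×10^12 km.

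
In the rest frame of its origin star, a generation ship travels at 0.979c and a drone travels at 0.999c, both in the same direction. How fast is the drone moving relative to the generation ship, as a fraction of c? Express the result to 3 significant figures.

0.910c

Transform to the generation ship's frame: u' = (u − v)/(1 − uv/c²).
u' = (0.999 − 0.979)/(1 − 0.999×0.979) = 0.02/0.021979 = 0.90996.
Speed in the generation ship's frame: 0.910c (in the same direction).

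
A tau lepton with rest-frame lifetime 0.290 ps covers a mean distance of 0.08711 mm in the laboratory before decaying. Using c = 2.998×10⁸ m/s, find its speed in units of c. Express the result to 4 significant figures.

0.7078c

Let x = d/(cτ) = 8.711×10^-5 m / (2.998×10⁸ m/s × 2.900×10^-13 s) = 1.0019. Since d = βγcτ, x = βγ = β/√(1−β²).
Solving: β² = x²/(1+x²) = 1.0038/2.0038 = 0.500948, so β = 0.7078.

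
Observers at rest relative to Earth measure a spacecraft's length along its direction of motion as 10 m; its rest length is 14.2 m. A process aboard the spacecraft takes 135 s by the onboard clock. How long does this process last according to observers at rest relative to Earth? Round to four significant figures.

From L = L₀/γ: γ = 14.2/10 = 1.42.
Δt = γΔτ = 1.42 × 135 = 191.7 s.

191.7 s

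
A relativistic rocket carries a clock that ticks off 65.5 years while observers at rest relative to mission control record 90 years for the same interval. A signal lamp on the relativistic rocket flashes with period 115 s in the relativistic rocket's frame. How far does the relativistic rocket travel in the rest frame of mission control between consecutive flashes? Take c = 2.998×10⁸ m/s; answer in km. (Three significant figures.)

From Δt = γΔτ: γ = 90/65.5 = 1.37405.
β = √(1 − 1/γ²) = 0.68582. Lab-frame period = γτ = 1.37405×115 s = 158.02 s. Distance = βc × γτ = 0.68582 × 2.998×10⁸ m/s × 158.02 s = 3.2490×10^10 m = 3.25×10^7 km.

3.25×10^7 km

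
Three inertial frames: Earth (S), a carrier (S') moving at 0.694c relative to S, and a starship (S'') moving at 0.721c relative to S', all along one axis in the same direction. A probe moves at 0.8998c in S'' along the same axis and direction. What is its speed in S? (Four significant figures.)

0.9969c

First combine the probe and starship (S''→S'): u₁ = (0.8998 + 0.721)/(1 + 0.8998×0.721) = 1.6208/1.6487558 = 0.98304.
Then combine with the carrier (S'→S): u = (0.98304 + 0.694)/(1 + 0.98304×0.694) = 1.67704/1.68222976 = 0.99691.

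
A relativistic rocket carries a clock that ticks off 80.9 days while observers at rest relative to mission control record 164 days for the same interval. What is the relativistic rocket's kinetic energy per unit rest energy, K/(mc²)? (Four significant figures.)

1.027

The time-dilation ratio gives γ = 164/80.9 = 2.02719.
Since K = (γ−1)mc², K/(mc²) = 2.02719 − 1 = 1.027.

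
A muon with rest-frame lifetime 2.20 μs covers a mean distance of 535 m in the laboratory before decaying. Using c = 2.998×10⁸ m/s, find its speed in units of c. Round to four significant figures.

Lab distance = (lab lifetime)·v = γτ·βc, so βγ = d/(cτ) = 535.0/(2.998×10⁸ × 2.200×10^-6) = 0.81115.
With βγ = 0.81115: γ² = 1 + (βγ)² = 1.657964, and β = (βγ)/γ = 0.81115/1.28762 = 0.6300.

0.6300c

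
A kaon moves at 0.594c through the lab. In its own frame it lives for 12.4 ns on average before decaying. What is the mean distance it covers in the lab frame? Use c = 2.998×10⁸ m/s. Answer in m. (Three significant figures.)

γ = 1/√(1 − β²) = 1/√(1 − 0.352836) = 1/√0.647164 = 1/0.804465 = 1.2431.
Lab-frame lifetime: Δt = γτ = 1.2431 × 12.4 ns = 15.414 ns.
Distance: d = vΔt = 0.594 × 2.998×10⁸ m/s × 1.5414×10^-8 s = 2.74 m.

2.74 m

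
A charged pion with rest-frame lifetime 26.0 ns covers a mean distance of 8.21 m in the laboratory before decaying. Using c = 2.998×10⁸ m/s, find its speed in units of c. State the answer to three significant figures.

0.725c

Lab distance = (lab lifetime)·v = γτ·βc, so βγ = d/(cτ) = 8.210/(2.998×10⁸ × 2.600×10^-8) = 1.0533.
With βγ = 1.0533: γ² = 1 + (βγ)² = 2.10944, and β = (βγ)/γ = 1.0533/1.45239 = 0.725.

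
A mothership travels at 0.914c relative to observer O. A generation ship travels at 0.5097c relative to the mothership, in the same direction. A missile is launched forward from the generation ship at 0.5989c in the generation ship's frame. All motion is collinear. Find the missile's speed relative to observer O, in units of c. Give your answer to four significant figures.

0.9927c

First combine the missile and generation ship (S''→S'): u₁ = (0.5989 + 0.5097)/(1 + 0.5989×0.5097) = 1.1086/1.30525933 = 0.84933.
Then combine with the mothership (S'→S): u = (0.84933 + 0.914)/(1 + 0.84933×0.914) = 1.76333/1.77628762 = 0.99271.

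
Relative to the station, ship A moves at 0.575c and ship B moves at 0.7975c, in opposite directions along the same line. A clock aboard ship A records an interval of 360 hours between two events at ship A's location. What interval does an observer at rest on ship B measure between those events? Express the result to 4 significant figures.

Speed of ship A in ship B's frame: u = (v_A + v_B)/(1 + v_A v_B/c²) = (0.575 + 0.7975)/(1 + 0.575×0.7975) = 1.3725/1.4585625 = 0.94099; |u| = 0.94099c.
γ for this relative speed: γ = 1/√(1 − 0.885462) = 2.9548.
The clock on ship A records proper time, so ship B measures Δt = γΔτ = 2.9548 × 360 = 1064 hours.

1064 hours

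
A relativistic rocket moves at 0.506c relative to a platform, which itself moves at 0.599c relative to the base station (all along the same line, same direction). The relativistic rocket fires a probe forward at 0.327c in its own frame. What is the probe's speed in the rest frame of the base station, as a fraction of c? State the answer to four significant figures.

Apply u = (u'+v)/(1+u'v) twice. Probe in the platform frame: (0.327+0.506)/(1+0.327·0.506) = 0.833/1.165462 = 0.71474c.
That velocity, transformed to the rest frame of the base station: (0.71474+0.599)/(1+0.71474·0.599) = 1.31374/1.42812926 = 0.9199c.

0.9199c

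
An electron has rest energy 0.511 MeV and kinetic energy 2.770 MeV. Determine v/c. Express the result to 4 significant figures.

0.9878

K = (γ−1)mc², so γ = 1 + 2.770/0.511 = 6.4207.
Then v/c = √(1 − γ⁻²) = √(1 − 0.0242569) = √0.9757431 = 0.9878.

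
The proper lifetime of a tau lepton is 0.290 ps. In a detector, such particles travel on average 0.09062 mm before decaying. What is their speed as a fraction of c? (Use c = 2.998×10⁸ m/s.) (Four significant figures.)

0.7216c

d = βγcτ ⇒ βγ = d/(cτ) = 9.062×10^-5 m / (8.6942×10^-5 m) = 1.0423.
β = (βγ)/√(1+(βγ)²) = 1.0423/√2.08639 = 0.7216.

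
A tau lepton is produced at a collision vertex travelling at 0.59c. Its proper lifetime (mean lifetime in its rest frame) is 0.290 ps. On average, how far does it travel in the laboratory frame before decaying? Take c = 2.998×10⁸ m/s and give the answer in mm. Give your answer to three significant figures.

γ = 1/√(1 − β²) = 1/√(1 − 0.3481) = 1/√0.6519 = 1/0.807403 = 1.2385.
Lab-frame lifetime: Δt = γτ = 1.2385 × 0.290 ps = 0.35916 ps.
Distance: d = vΔt = 0.59 × 2.998×10⁸ m/s × 3.5916×10^-13 s = 6.35×10^-5 m = 0.0635 mm.

0.0635 mm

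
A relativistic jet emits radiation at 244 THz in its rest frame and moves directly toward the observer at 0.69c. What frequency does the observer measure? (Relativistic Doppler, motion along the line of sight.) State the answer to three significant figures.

570 THz

Relativistic Doppler (source moving toward): f_obs = f_src · √((1+β)/(1−β)).
With β = 0.69: factor = √(1.69/0.31) = 2.3349.
f_obs = 244 × 2.3349 = 570 THz.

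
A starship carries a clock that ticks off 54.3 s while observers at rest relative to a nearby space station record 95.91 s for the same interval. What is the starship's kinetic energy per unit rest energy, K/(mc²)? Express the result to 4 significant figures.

The time-dilation ratio gives γ = 95.91/54.3 = 1.7663.
Since K = (γ−1)mc², K/(mc²) = 1.7663 − 1 = 0.7663.

0.7663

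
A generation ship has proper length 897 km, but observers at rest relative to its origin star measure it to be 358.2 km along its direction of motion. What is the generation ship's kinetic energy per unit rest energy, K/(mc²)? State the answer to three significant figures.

From L = L₀/γ: γ = 897/358.2 = 2.50419.
Since K = (γ−1)mc², K/(mc²) = 2.50419 − 1 = 1.50.

1.50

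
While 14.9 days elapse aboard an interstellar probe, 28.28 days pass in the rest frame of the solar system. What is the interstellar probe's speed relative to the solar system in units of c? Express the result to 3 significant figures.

γ = Δt/Δτ = 28.28/14.9 = 1.898.
β = √(1 − 1/γ²) = √(1 − 0.277592) = √0.722408 = 0.850.

0.850c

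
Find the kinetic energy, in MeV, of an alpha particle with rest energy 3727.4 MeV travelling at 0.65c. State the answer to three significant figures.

1180 MeV

β² = 0.4225, so γ = 1/√0.5775 = 1.3159.
Kinetic energy: K = (γ − 1)mc² = (1.3159 − 1) × 3727.4 MeV = 0.3159 × 3727.4 = 1180 MeV.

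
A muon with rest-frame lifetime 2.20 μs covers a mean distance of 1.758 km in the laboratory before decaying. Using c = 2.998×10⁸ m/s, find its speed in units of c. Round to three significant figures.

Let x = d/(cτ) = 1758 m / (2.998×10⁸ m/s × 2.200×10^-6 s) = 2.6654. Since d = βγcτ, x = βγ = β/√(1−β²).
Solving: β² = x²/(1+x²) = 7.10436/8.10436 = 0.87661, so β = 0.936.

0.936c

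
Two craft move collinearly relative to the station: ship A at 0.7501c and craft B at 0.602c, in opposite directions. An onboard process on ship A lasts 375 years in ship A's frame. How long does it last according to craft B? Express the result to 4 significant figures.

1031 years

Speed of ship A in craft B's frame: u = (v_A + v_B)/(1 + v_A v_B/c²) = (0.7501 + 0.602)/(1 + 0.7501×0.602) = 1.3521/1.4515602 = 0.93148; |u| = 0.93148c.
At |u| = 0.93148c, γ = (1 − 0.867655)^(−1/2) = 2.7488.
Ship A's interval is proper; time dilation gives Δt_B = γΔτ = 2.7488 × 375 years = 1031 years.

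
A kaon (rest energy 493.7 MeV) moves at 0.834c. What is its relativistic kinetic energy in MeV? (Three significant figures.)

With β = 0.834, γ = 1/√(1 − 0.834²) = 1/√0.304444 = 1.81237.
Kinetic energy: K = (γ − 1)mc² = (1.81237 − 1) × 493.7 MeV = 0.81237 × 493.7 = 401 MeV.

401 MeV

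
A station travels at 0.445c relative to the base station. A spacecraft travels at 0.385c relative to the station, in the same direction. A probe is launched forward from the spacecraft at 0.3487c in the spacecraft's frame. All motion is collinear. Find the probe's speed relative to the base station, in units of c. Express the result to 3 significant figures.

0.848c

Compose velocities in two stages. Stage 1 (into S'): u₁ = (0.3487+0.385)/(1+0.3487×0.385) = 0.64686.
Stage 2 (into S): u = (0.64686+0.445)/(1+0.64686×0.445) = 0.84781, so the speed is 0.848c.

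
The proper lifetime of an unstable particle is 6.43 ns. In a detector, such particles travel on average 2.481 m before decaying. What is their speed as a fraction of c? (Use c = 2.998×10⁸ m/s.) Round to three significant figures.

d = βγcτ ⇒ βγ = d/(cτ) = 2.481 m / (1.927714 m) = 1.287.
β = (βγ)/√(1+(βγ)²) = 1.287/√2.65637 = 0.790.

0.790c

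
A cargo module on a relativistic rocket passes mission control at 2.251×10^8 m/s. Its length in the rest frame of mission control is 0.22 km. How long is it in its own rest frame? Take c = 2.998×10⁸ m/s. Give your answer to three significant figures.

β = v/c = (2.251×10^8 m/s)/(2.998×10⁸ m/s) = 0.750834.
With β = 0.750834, γ = 1/√(1 − 0.750834²) = 1/√0.4362483 = 1.514.
Proper length: L₀ = γ·L = 1.514 × 0.22 = 0.333 km.

0.333 km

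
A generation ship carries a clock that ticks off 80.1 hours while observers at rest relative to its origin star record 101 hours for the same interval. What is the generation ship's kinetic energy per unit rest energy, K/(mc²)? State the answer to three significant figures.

0.261

The time-dilation ratio gives γ = 101/80.1 = 1.26092.
K/(mc²) = γ − 1 = 1.26092 − 1 = 0.261.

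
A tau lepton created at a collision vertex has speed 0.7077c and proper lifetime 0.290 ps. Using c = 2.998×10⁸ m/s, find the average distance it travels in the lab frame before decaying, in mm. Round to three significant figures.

With β = 0.7077, γ = 1/√(1 − 0.7077²) = 1/√0.49916071 = 1.4154.
Lab-frame lifetime: Δt = γτ = 1.4154 × 0.290 ps = 0.41047 ps.
Distance: d = vΔt = 0.7077 × 2.998×10⁸ m/s × 4.1047×10^-13 s = 8.71×10^-5 m = 0.0871 mm.

0.0871 mm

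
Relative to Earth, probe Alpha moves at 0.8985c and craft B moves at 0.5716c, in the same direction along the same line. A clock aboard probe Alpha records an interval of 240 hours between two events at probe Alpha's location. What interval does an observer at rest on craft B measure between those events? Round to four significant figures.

The velocity of probe Alpha relative to craft B is (0.8985 − 0.5716)c / (1 − 0.8985×0.5716) = 0.67206c; relative speed 0.67206c.
γ for this relative speed: γ = 1/√(1 − 0.451665) = 1.3504.
The clock on probe Alpha records proper time, so craft B measures Δt = γΔτ = 1.3504 × 240 = 324.1 hours.

324.1 hours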